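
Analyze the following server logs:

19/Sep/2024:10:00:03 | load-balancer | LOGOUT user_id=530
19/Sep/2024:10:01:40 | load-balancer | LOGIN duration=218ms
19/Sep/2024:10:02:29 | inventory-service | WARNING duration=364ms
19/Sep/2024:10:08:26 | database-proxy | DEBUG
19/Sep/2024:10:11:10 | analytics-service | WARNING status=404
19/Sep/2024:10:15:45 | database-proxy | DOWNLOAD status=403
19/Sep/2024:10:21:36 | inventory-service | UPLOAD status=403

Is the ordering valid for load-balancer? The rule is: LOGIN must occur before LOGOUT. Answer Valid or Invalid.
Invalid

To validate ordering:

1. Required order: LOGIN → LOGOUT
2. Rule: LOGIN must occur before LOGOUT
3. Check actual order of events for load-balancer
4. Result: Invalid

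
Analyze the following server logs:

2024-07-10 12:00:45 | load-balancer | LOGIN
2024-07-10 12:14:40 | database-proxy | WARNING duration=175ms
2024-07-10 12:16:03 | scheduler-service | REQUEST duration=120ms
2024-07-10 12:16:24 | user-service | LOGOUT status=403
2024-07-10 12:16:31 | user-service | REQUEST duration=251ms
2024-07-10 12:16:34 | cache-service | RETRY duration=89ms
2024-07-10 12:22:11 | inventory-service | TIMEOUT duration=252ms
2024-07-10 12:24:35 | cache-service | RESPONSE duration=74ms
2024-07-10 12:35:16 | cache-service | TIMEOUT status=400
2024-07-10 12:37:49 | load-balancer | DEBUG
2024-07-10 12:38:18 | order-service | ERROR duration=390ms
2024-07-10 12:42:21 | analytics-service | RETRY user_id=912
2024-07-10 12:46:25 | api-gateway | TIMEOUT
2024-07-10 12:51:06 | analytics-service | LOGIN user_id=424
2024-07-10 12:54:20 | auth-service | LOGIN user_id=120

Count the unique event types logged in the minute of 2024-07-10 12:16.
3

To count unique event types:

1. Filter events in the minute starting at 2024-07-10 12:16
2. Extract event types from matching entries
3. Count unique types: 3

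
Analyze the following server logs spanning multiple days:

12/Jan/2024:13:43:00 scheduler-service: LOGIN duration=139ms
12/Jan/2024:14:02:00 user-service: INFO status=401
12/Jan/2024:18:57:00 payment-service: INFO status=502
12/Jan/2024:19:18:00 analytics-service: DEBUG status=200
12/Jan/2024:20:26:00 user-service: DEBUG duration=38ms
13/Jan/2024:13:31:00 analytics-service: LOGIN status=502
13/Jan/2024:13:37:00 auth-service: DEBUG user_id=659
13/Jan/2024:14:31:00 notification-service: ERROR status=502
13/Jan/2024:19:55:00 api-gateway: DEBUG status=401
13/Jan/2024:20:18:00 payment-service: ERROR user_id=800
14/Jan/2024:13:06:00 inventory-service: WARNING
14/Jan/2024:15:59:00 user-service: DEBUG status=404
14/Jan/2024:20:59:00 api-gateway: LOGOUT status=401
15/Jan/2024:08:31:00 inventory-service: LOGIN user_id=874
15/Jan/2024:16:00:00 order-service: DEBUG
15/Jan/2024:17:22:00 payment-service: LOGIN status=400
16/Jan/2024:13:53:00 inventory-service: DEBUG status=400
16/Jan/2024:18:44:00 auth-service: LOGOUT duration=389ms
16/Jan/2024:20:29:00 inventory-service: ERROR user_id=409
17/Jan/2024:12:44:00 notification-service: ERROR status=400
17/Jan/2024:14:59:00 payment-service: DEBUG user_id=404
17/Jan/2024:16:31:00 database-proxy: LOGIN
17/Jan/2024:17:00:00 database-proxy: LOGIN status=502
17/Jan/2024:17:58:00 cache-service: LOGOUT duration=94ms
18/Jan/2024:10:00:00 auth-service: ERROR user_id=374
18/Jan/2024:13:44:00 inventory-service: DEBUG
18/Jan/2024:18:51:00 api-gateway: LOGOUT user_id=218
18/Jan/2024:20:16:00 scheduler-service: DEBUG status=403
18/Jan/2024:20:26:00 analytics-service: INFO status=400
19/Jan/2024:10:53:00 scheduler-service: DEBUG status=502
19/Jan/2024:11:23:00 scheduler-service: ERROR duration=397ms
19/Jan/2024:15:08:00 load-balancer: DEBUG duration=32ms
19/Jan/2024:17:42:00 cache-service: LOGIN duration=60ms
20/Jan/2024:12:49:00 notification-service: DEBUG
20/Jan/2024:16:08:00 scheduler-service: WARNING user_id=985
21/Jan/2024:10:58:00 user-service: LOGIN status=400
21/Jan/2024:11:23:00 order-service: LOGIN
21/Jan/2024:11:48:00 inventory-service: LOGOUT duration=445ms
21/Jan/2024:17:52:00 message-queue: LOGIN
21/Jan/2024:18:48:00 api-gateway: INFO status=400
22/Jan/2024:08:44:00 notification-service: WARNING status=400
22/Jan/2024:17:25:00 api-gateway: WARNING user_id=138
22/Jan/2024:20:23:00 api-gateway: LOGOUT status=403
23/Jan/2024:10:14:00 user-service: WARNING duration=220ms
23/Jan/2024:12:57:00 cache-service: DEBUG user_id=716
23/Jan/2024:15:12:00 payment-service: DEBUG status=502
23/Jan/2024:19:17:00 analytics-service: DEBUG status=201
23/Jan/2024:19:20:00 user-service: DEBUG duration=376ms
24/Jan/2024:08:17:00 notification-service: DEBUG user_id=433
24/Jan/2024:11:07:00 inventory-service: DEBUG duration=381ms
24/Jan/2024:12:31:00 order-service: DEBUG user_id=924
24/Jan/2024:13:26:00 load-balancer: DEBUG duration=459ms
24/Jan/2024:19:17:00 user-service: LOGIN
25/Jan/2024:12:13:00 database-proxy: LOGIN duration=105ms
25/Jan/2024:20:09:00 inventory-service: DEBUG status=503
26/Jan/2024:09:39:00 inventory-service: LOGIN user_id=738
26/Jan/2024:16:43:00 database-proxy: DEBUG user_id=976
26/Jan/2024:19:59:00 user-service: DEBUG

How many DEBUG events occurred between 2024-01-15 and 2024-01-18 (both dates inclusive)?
5

To filter by date range:

1. Date range: 2024-01-15 through 2024-01-18, both dates inclusive
2. Filter for DEBUG events whose date falls in this range
3. Count matching events: 5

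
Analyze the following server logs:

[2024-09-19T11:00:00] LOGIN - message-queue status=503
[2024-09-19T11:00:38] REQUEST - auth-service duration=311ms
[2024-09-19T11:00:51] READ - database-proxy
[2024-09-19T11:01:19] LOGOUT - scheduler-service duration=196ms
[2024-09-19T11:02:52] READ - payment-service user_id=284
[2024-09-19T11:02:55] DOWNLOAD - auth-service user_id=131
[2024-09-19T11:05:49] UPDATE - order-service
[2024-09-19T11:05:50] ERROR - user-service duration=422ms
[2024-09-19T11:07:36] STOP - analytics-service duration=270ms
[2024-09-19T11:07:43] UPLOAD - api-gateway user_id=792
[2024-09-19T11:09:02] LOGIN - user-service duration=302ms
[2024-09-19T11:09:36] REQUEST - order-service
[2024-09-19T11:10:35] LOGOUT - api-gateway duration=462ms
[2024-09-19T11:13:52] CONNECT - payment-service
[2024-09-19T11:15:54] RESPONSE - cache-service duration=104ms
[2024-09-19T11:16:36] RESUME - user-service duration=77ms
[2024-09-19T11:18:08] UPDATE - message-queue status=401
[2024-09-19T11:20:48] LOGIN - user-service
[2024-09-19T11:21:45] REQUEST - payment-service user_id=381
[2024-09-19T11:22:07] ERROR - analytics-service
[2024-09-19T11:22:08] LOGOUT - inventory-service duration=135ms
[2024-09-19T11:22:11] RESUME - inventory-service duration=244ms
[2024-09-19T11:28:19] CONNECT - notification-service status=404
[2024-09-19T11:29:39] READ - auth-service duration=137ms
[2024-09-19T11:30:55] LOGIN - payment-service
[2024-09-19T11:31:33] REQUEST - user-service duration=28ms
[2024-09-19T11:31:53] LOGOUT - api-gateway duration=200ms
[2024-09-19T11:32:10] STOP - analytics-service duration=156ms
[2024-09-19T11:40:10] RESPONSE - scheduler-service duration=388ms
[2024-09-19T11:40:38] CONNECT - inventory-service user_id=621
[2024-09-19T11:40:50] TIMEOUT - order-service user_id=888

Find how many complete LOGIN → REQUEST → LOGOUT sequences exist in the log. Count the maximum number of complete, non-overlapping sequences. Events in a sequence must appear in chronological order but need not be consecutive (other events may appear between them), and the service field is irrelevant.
4

To count sequences:

1. Look for pattern: LOGIN → REQUEST → LOGOUT
2. Greedily scan the log in chronological order, matching each sequence element in turn (ignoring service)
3. Each time the full pattern completes, increment the count and restart matching from the next event
4. Complete non-overlapping sequences found: 4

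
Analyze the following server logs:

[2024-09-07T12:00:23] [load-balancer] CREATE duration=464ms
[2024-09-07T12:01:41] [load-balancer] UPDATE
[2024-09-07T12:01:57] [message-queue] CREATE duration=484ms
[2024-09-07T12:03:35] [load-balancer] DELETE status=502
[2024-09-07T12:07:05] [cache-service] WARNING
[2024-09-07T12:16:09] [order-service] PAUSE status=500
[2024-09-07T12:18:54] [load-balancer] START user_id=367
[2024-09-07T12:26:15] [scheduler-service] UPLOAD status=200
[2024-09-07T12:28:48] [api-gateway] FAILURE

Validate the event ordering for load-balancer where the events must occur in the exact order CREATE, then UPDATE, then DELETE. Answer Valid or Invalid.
Valid

To validate ordering:

1. Required order: CREATE → UPDATE → DELETE
2. Rule: the events must occur in the exact order CREATE, then UPDATE, then DELETE
3. Check actual order of events for load-balancer
4. Result: Valid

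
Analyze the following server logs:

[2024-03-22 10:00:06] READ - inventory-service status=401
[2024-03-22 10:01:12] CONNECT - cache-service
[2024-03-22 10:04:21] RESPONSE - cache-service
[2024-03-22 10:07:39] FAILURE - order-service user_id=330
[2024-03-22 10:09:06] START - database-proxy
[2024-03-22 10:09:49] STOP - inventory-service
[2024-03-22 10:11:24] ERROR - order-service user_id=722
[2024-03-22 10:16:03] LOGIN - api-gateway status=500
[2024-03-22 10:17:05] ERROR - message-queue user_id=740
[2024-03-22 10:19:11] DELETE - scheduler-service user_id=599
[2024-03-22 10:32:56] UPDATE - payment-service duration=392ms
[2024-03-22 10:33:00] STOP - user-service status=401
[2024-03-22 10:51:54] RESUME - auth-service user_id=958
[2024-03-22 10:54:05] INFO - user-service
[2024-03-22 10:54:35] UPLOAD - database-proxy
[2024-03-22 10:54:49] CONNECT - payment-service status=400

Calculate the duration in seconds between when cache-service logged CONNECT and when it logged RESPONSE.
189

To find the time between events:

1. Locate the first CONNECT event for cache-service: 2024-03-22 10:01:12
2. Locate the first RESPONSE event for cache-service: 2024-03-22 10:04:21
3. Calculate the difference: 2024-03-22 10:04:21 - 2024-03-22 10:01:12 = 189 seconds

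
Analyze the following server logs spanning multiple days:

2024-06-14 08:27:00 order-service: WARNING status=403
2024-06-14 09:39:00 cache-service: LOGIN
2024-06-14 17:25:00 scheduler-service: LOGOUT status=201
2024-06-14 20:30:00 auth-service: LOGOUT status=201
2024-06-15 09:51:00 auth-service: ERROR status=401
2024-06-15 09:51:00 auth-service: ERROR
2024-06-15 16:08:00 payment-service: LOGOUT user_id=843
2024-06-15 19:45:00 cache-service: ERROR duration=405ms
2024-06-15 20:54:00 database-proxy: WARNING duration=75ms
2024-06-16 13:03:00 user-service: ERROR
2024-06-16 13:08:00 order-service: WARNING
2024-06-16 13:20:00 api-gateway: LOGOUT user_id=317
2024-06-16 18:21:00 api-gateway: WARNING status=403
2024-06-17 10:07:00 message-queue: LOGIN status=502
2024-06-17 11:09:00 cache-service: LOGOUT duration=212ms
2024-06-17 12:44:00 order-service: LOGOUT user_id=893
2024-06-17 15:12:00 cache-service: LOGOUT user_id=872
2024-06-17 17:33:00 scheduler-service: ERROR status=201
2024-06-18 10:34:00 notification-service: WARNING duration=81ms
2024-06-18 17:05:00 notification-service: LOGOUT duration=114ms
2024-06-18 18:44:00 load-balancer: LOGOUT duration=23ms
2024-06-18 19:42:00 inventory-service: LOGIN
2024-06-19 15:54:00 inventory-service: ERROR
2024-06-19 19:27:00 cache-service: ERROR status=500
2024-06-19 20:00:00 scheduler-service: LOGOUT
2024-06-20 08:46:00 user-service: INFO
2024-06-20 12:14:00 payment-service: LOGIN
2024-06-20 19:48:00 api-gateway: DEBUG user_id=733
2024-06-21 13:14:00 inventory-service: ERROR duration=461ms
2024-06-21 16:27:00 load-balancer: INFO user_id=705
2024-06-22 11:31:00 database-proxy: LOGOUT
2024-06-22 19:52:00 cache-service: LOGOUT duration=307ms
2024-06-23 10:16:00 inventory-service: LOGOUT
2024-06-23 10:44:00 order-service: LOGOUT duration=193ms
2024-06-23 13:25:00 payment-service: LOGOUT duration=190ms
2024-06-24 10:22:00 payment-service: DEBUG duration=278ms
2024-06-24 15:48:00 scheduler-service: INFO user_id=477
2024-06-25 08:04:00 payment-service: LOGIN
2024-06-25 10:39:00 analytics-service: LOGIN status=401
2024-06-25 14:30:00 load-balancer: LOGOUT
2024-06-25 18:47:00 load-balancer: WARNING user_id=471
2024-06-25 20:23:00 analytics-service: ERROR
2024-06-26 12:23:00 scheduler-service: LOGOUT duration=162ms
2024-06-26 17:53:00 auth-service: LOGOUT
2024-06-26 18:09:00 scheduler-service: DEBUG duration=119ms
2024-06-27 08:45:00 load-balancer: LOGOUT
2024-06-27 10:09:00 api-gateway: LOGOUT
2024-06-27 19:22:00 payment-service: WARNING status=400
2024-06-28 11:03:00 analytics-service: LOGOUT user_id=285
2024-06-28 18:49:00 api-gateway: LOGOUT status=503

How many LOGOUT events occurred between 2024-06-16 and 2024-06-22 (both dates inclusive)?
9

To filter by date range:

1. Date range: 2024-06-16 through 2024-06-22, both dates inclusive
2. Filter for LOGOUT events whose date falls in this range
3. Count matching events: 9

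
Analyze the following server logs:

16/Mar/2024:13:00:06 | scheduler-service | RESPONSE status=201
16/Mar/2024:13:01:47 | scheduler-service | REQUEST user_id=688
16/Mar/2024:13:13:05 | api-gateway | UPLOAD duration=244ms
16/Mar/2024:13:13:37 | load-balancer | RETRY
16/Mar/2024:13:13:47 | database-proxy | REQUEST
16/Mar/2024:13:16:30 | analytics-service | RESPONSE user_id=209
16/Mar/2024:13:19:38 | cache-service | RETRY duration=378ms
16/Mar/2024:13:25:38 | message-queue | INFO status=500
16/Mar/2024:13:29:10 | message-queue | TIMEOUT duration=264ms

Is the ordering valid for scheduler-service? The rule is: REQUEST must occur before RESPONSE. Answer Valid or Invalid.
Invalid

To validate ordering:

1. Required order: REQUEST → RESPONSE
2. Rule: REQUEST must occur before RESPONSE
3. Check actual order of events for scheduler-service
4. Result: Invalid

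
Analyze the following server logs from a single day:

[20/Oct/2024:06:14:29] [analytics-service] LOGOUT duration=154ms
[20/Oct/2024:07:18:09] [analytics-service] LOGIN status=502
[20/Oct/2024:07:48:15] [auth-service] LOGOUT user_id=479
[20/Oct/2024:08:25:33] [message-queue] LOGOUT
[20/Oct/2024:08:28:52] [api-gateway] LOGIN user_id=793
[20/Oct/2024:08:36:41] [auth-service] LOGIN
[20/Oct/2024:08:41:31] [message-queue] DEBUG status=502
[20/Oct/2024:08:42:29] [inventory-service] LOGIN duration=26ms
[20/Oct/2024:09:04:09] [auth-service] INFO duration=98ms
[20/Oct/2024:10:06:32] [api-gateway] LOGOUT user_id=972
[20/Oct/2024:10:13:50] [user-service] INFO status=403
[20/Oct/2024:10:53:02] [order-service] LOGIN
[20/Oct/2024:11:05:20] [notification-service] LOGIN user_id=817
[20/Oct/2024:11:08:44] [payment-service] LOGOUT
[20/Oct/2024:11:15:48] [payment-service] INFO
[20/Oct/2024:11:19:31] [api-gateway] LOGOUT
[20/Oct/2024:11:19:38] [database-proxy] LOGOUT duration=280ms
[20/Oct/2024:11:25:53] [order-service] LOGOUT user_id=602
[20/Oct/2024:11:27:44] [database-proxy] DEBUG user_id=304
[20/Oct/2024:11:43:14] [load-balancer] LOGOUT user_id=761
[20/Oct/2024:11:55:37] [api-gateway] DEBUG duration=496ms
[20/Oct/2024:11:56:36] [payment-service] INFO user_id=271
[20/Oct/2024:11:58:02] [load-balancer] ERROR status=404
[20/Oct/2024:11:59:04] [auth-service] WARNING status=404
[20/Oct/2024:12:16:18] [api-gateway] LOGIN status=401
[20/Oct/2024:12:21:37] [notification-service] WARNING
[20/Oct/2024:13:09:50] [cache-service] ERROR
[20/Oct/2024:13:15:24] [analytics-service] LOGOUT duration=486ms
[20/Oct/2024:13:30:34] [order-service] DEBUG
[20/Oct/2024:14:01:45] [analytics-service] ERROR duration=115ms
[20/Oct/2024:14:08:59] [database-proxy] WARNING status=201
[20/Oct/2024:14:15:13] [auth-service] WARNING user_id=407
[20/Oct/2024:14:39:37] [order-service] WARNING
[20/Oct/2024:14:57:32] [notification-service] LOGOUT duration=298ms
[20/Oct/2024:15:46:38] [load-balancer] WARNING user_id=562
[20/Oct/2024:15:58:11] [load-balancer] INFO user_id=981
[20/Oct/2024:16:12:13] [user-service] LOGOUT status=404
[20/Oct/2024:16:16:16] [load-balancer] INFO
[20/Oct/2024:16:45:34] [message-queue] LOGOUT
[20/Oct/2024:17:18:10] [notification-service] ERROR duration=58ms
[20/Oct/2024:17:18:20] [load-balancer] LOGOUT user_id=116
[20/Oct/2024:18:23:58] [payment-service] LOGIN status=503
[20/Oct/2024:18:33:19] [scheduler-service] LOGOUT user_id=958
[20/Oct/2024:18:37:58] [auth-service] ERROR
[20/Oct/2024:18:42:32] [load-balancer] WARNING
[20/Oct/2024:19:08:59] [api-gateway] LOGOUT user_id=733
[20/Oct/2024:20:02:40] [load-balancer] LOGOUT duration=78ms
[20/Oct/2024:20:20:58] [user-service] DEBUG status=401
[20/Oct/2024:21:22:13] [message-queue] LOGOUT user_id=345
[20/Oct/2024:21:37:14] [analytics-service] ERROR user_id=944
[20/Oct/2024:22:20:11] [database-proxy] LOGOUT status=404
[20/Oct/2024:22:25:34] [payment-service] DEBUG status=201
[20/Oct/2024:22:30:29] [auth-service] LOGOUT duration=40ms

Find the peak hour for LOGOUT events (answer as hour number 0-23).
11

To find the peak hour:

1. Group all LOGOUT events by hour
2. Count events in each hour
3. Find hour with maximum count
4. Peak hour: 11 (with 5 events)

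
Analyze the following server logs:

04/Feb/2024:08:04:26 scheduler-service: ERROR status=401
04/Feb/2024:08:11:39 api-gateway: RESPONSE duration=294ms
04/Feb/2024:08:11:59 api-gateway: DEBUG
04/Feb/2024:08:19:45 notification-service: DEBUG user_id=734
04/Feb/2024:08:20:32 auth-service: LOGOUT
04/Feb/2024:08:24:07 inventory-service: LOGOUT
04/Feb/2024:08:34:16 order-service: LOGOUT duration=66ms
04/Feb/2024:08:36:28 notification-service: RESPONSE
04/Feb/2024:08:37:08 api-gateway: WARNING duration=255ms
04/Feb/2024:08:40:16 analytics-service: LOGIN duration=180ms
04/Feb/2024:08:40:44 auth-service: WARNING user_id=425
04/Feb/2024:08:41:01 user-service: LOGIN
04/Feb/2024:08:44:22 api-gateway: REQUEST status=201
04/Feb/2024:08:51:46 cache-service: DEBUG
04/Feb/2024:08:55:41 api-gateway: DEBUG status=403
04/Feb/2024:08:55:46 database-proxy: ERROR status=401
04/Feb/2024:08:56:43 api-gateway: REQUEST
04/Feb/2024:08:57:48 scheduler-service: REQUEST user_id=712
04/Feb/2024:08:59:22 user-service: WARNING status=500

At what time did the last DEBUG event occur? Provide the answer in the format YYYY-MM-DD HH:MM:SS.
2024-02-04 08:55:41

To find the last event:

1. Filter for all DEBUG events
2. Sort by timestamp
3. Select the last one
4. Timestamp: 2024-02-04 08:55:41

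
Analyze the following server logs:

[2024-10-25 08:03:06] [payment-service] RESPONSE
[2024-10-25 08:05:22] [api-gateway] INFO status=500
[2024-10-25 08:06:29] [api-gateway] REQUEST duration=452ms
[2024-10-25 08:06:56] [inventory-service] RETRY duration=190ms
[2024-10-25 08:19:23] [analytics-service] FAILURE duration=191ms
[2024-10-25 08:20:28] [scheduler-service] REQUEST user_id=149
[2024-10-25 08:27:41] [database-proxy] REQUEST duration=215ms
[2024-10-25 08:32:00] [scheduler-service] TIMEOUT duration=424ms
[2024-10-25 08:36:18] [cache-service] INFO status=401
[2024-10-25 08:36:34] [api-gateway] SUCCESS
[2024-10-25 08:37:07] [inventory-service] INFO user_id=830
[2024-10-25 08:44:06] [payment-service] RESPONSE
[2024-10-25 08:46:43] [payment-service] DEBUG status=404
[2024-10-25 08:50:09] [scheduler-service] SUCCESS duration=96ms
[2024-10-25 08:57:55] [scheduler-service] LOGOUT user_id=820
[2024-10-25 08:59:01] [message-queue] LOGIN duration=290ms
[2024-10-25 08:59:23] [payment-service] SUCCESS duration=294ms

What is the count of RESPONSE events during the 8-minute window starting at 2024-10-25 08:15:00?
0

To count events in the time window:

1. Window boundaries: 2024-10-25 08:15:00 to 2024-10-25 08:23:00
2. Filter for RESPONSE events within this window
3. Count matching events: 0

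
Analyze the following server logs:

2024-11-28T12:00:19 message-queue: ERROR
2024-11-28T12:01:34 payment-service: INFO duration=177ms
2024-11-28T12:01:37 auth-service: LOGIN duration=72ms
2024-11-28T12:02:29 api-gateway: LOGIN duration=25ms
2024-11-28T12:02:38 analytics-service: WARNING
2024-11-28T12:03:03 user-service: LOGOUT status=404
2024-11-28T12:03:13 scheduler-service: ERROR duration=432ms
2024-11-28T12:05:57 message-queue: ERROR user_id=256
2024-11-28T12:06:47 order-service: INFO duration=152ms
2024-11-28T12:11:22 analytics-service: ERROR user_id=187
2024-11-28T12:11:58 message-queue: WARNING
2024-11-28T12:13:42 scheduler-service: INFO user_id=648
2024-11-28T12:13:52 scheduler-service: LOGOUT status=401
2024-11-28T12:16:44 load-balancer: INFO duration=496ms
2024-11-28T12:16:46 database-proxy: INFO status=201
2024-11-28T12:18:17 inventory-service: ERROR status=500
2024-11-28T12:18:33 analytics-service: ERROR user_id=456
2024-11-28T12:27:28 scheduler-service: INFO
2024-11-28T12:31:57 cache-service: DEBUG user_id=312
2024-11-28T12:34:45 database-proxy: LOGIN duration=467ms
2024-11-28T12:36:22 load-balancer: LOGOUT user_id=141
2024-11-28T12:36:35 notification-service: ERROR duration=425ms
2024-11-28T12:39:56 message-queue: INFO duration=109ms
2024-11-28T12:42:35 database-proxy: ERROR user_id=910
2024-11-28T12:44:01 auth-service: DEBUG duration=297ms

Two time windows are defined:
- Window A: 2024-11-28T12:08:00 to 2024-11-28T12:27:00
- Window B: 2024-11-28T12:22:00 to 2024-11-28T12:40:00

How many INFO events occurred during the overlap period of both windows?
0

To find overlap events:

1. Window A: 2024-11-28T12:08:00 to 2024-11-28T12:27:00
2. Window B: 2024-11-28T12:22:00 to 2024-11-28T12:40:00
3. Overlap period: 2024-11-28T12:22:00 to 2024-11-28T12:27:00
4. Count INFO events in overlap: 0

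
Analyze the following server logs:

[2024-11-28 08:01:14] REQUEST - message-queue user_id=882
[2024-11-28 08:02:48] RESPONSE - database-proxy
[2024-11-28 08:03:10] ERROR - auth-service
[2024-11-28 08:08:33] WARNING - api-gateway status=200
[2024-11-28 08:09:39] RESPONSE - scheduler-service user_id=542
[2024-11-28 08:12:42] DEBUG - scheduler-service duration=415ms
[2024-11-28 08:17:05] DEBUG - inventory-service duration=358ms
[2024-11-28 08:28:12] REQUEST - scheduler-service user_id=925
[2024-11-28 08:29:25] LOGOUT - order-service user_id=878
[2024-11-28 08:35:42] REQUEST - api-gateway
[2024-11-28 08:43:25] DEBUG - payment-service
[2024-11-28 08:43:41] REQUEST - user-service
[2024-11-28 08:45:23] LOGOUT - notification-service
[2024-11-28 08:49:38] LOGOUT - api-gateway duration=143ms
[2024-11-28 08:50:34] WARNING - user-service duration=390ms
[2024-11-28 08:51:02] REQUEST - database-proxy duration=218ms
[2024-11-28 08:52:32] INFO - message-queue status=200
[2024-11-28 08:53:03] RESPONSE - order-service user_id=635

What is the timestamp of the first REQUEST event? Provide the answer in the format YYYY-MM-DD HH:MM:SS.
2024-11-28 08:01:14

To find the first event:

1. Filter for all REQUEST events
2. Sort by timestamp
3. Select the first one
4. Timestamp: 2024-11-28 08:01:14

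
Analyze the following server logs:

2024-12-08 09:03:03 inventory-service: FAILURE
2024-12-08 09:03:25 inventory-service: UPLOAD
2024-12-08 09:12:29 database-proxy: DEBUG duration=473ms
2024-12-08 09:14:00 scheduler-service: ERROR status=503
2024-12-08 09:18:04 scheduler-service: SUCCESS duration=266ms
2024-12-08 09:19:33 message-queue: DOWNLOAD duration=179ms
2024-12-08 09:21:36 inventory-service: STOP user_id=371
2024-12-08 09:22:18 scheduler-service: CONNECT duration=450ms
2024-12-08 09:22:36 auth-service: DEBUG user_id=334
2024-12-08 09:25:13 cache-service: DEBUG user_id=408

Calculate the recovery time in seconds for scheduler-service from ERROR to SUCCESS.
244

To calculate recovery time:

1. Find ERROR event for scheduler-service: 2024-12-08 09:14:00
2. Find next SUCCESS event for scheduler-service: 2024-12-08 09:18:04
3. Recovery time: 2024-12-08 09:18:04 - 2024-12-08 09:14:00 = 244 seconds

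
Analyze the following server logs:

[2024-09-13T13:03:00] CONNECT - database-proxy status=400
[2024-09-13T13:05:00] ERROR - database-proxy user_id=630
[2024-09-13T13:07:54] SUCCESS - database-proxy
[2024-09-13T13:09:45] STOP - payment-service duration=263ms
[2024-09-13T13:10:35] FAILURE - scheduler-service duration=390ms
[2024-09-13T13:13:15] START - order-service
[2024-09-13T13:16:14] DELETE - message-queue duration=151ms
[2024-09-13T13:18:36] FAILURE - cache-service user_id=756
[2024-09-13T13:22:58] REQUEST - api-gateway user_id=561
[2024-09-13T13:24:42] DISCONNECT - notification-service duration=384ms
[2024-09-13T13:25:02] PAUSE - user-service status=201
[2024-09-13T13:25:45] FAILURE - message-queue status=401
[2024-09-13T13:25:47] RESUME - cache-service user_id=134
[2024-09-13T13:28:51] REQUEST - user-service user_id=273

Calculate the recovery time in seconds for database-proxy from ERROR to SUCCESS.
174

To calculate recovery time:

1. Find ERROR event for database-proxy: 2024-09-13T13:05:00
2. Find next SUCCESS event for database-proxy: 2024-09-13T13:07:54
3. Recovery time: 2024-09-13T13:07:54 - 2024-09-13T13:05:00 = 174 seconds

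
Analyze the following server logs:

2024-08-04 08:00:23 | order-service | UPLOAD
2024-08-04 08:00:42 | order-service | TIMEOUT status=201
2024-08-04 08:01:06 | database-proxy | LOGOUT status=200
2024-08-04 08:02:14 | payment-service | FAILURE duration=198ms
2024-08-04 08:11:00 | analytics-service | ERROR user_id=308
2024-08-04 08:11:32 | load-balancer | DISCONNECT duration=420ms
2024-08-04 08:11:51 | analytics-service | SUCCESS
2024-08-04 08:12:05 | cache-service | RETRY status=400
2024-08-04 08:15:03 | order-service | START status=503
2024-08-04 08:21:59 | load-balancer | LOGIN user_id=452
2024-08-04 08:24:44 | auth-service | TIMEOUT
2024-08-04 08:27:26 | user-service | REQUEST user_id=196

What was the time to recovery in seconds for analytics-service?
51

To calculate recovery time:

1. Find ERROR event for analytics-service: 2024-08-04 08:11:00
2. Find next SUCCESS event for analytics-service: 2024-08-04 08:11:51
3. Recovery time: 2024-08-04 08:11:51 - 2024-08-04 08:11:00 = 51 seconds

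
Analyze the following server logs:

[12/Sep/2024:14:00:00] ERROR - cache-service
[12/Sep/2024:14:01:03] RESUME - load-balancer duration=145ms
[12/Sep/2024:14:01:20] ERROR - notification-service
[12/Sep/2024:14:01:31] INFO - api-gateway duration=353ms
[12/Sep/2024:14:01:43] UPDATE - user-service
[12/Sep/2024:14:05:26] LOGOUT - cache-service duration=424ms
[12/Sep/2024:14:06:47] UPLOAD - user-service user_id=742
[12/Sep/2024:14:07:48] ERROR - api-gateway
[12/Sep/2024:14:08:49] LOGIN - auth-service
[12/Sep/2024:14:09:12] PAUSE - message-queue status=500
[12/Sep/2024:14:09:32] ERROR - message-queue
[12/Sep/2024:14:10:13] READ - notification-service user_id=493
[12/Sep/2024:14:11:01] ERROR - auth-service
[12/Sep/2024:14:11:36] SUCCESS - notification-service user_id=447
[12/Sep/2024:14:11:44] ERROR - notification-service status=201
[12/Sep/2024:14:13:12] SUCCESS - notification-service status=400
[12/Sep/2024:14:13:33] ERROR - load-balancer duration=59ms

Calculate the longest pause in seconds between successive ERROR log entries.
388

To find the longest gap:

1. Extract all ERROR events in chronological order
2. Calculate time differences between consecutive events
3. Find the maximum difference
4. Longest gap: 388 seconds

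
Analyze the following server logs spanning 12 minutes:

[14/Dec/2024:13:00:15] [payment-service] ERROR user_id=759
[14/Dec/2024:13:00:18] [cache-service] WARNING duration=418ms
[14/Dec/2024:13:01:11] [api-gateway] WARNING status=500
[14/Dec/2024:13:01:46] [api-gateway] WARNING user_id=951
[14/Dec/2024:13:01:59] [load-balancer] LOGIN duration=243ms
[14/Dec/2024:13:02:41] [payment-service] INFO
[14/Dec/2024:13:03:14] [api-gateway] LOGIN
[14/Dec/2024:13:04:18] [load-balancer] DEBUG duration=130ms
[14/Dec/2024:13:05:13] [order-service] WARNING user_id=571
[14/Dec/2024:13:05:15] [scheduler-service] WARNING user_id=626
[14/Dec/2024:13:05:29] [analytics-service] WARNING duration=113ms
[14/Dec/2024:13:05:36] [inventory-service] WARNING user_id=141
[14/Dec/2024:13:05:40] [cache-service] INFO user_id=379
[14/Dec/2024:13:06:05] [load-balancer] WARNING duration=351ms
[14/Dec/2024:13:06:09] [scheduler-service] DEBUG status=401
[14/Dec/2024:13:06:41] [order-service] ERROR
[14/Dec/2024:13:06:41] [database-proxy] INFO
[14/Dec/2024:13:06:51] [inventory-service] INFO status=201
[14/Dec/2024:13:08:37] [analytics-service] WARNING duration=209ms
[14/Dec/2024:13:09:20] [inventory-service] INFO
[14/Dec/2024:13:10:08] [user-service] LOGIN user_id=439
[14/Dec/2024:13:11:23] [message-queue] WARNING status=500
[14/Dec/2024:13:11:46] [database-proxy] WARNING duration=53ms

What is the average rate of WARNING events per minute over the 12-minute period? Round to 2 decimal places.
0.92

To calculate the rate:

1. Count total WARNING events: 11
2. Total time period: 12 minutes
3. Rate = 11 / 12 = 0.92 events per minute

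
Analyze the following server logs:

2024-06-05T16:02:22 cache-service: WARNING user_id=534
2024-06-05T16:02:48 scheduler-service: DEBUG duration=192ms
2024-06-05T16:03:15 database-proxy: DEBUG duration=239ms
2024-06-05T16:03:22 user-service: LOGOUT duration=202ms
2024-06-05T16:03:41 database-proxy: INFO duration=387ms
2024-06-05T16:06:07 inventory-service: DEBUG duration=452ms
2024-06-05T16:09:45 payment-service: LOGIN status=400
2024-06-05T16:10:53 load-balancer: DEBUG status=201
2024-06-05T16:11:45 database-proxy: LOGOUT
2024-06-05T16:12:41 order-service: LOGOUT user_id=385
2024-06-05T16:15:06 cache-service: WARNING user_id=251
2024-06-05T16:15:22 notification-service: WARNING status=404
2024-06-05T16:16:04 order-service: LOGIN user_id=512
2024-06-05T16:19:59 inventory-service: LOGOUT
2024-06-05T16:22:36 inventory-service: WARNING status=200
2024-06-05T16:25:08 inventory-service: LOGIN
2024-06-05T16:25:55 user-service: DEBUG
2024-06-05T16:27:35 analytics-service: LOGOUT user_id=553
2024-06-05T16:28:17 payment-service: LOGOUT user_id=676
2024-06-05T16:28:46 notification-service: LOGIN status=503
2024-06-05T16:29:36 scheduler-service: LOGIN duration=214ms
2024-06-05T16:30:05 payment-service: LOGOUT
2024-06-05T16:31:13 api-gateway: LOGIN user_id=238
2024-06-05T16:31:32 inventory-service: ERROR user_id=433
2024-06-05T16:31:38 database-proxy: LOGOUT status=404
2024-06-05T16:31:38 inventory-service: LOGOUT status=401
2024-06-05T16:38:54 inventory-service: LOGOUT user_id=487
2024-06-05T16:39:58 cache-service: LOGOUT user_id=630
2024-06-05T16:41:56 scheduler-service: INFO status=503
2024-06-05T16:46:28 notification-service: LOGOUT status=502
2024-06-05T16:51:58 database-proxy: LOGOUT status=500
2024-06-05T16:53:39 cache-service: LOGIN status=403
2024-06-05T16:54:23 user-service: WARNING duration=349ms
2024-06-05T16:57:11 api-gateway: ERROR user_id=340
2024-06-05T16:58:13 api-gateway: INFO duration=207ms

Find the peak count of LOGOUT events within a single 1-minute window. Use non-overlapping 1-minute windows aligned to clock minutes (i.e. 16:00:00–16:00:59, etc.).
2

To find the burst window:

1. Divide the log period into non-overlapping 1-minute windows starting at 16:00
2. Count LOGOUT events in each window
3. Find the window with maximum count
4. Maximum events in a window: 2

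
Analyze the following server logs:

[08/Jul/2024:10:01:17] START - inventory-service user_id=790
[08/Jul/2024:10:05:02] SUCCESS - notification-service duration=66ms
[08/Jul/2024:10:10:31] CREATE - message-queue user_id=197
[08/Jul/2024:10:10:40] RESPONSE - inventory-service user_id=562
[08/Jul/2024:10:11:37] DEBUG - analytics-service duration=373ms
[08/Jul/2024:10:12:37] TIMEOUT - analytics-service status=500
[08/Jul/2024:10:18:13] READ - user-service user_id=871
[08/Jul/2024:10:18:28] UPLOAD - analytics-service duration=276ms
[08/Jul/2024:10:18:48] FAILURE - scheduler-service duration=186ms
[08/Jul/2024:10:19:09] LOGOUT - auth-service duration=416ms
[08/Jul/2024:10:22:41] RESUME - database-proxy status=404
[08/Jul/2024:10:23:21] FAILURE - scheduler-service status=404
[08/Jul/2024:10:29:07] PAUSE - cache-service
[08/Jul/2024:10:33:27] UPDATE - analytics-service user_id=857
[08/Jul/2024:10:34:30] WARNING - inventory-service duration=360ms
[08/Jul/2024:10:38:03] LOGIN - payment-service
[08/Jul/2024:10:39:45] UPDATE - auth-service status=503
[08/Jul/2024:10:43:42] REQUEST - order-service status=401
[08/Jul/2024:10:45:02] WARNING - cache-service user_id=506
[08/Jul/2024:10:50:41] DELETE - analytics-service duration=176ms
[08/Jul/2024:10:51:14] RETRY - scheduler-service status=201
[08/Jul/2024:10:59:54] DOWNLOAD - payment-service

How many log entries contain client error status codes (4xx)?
3

To find matching entries:

1. Pattern to match: client error status codes (4xx)
2. Scan each log entry for the pattern
3. Count matches: 3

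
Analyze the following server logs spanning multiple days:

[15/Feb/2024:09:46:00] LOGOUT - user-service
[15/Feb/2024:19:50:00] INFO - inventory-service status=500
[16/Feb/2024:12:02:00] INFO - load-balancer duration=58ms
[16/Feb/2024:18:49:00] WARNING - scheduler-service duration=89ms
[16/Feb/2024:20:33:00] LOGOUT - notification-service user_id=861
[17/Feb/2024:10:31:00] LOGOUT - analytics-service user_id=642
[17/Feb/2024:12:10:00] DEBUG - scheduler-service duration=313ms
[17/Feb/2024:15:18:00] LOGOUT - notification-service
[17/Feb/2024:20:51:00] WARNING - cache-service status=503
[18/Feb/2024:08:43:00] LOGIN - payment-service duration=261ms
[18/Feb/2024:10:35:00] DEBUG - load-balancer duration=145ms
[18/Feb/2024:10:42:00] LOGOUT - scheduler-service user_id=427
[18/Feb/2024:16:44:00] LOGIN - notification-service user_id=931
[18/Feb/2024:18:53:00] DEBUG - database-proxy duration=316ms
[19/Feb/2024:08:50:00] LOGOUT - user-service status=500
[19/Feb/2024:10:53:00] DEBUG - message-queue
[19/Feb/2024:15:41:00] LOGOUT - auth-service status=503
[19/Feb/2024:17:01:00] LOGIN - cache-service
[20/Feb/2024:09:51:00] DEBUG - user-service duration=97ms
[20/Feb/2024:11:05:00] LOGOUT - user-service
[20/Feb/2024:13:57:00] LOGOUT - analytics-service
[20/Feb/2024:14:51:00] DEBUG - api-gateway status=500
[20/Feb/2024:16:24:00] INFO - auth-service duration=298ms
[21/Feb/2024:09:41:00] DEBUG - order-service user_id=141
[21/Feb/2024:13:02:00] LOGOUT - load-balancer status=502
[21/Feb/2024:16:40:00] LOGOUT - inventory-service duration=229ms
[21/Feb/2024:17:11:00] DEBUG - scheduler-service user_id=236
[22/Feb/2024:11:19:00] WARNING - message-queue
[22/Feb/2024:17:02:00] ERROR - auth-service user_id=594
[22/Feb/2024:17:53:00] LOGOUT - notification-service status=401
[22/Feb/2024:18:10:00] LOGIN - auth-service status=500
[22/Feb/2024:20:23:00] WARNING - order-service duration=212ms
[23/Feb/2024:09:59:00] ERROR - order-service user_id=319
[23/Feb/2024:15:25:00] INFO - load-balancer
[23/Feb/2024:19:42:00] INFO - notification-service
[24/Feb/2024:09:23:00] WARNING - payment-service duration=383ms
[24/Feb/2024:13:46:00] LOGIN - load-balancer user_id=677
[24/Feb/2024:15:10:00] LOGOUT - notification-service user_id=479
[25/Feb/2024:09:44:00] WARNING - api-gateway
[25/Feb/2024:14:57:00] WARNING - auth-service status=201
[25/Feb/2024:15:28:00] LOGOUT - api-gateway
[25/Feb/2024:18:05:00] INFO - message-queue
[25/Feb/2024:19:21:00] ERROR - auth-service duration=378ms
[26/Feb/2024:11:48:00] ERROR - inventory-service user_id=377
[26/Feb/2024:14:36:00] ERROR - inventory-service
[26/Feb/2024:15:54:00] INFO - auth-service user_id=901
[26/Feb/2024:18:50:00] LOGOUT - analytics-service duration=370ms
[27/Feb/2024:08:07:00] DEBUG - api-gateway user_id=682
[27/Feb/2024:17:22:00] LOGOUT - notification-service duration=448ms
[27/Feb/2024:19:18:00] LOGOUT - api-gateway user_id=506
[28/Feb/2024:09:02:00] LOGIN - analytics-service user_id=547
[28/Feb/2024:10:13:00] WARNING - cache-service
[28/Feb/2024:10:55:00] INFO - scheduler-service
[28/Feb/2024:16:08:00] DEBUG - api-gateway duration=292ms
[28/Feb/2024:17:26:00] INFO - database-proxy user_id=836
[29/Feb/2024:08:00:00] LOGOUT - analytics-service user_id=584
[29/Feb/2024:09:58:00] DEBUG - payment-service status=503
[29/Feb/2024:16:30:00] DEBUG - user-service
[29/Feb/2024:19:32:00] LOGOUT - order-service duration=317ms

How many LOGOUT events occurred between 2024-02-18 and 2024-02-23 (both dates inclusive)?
8

To filter by date range:

1. Date range: 2024-02-18 through 2024-02-23, both dates inclusive
2. Filter for LOGOUT events whose date falls in this range
3. Count matching events: 8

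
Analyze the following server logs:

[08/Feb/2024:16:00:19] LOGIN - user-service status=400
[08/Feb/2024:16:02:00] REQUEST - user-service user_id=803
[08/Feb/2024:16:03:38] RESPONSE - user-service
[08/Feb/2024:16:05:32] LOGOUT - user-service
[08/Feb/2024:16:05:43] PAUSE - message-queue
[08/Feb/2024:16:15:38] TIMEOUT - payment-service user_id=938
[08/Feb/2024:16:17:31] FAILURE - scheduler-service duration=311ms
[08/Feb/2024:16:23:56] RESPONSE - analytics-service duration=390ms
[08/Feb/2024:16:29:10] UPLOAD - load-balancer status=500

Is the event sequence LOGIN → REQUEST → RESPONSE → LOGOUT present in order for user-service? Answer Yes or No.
Yes

To verify sequence order:

1. Find all events in sequence LOGIN → REQUEST → RESPONSE → LOGOUT for user-service
2. Extract their timestamps
3. Check if timestamps are in ascending order
4. Result: Yes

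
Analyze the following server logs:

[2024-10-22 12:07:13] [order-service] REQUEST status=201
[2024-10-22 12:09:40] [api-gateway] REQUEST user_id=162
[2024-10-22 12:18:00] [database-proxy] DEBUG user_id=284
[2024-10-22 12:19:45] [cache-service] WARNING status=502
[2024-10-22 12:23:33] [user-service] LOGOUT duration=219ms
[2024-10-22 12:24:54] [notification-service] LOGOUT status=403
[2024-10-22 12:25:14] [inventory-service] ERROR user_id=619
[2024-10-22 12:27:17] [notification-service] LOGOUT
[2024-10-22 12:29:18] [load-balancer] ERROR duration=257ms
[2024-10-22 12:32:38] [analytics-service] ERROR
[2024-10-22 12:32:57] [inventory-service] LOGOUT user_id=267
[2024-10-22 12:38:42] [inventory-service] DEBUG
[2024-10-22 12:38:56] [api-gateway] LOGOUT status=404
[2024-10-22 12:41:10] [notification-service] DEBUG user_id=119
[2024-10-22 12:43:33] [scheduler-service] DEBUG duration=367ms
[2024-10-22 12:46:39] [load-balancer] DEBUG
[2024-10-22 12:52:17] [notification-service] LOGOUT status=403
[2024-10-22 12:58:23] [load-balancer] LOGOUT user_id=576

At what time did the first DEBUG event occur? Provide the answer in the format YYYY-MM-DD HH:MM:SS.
2024-10-22 12:18:00

To find the first event:

1. Filter for all DEBUG events
2. Sort by timestamp
3. Select the first one
4. Timestamp: 2024-10-22 12:18:00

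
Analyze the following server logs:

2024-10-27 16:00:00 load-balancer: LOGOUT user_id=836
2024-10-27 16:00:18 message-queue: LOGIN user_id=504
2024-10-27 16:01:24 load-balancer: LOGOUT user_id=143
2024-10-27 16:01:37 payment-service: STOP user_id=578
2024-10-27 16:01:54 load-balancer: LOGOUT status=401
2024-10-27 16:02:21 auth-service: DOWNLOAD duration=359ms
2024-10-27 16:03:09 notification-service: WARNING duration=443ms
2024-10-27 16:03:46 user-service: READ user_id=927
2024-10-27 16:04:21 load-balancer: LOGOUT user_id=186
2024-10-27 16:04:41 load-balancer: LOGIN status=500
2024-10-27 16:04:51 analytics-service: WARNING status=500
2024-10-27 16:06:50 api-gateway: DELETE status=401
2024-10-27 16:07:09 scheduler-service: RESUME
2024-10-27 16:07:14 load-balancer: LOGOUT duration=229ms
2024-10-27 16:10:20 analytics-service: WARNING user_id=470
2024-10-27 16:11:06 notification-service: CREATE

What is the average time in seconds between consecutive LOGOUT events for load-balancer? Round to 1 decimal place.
108.5

To calculate average interval:

1. Find all LOGOUT events for load-balancer in order
2. Calculate time gaps between consecutive events
3. Compute mean of gaps: 434 / 4 = 108.5 seconds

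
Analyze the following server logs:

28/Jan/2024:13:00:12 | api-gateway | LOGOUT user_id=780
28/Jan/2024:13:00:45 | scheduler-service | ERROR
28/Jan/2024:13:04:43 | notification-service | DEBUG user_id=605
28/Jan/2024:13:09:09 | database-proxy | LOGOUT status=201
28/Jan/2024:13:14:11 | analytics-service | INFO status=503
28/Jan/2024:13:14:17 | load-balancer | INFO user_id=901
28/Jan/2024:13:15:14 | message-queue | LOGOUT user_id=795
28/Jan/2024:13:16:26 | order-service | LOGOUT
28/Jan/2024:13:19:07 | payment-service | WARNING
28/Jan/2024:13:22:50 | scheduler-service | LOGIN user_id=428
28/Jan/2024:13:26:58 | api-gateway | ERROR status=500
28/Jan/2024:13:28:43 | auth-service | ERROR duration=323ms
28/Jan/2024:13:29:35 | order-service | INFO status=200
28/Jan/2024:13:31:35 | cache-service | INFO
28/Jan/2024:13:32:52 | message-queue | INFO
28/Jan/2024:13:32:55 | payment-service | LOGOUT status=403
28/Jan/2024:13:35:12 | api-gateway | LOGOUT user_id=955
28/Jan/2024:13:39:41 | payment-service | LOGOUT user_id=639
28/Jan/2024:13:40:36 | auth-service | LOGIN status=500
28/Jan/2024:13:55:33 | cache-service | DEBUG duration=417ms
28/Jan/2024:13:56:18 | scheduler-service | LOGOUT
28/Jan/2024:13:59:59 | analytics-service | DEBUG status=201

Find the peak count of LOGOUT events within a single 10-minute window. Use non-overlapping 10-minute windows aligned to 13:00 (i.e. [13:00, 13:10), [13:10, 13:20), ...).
3

To find the burst window:

1. Divide the log period into non-overlapping 10-minute windows starting at 13:00
2. Count LOGOUT events in each window
3. Find the window with maximum count
4. Maximum events in a window: 3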